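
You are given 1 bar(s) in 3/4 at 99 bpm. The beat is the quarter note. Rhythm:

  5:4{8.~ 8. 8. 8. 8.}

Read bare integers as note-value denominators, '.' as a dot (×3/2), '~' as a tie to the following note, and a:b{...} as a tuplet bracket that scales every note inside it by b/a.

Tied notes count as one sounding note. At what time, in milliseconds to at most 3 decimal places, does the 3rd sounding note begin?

note 3 onset = 9/5b = 1090.909ms

1. 0.0ms @ 0 + 727.273ms (6/5)
2. 727.273ms @ 6/5 + 363.636ms (3/5)
3. 1090.909ms @ 9/5 + 363.636ms (3/5)
4. 1454.545ms @ 12/5 + 363.636ms (3/5)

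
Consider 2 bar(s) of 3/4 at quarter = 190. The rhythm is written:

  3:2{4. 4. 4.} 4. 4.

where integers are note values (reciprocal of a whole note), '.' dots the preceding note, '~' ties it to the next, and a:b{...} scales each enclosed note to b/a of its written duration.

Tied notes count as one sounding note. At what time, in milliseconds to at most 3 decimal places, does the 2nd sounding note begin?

note 2 onset = 1b = 315.789ms

1. 0.0ms @ 0 + 315.789ms (1)
2. 315.789ms @ 1 + 315.789ms (1)
3. 631.579ms @ 2 + 315.789ms (1)
4. 947.368ms @ 3 + 473.684ms (3/2)
5. 1421.053ms @ 9/2 + 473.684ms (3/2)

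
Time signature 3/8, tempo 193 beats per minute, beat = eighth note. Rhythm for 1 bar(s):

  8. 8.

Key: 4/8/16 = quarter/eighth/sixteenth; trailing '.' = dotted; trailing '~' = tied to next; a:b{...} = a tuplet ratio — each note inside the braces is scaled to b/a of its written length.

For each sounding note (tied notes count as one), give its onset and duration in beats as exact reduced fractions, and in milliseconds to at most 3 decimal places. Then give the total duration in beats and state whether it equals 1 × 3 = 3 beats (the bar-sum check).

1) 0.0ms=0b +466.321ms=3/2b
2) 466.321ms=3/2b +466.321ms=3/2b
Σ=3b of 3 (193bpm 3/8) — PASS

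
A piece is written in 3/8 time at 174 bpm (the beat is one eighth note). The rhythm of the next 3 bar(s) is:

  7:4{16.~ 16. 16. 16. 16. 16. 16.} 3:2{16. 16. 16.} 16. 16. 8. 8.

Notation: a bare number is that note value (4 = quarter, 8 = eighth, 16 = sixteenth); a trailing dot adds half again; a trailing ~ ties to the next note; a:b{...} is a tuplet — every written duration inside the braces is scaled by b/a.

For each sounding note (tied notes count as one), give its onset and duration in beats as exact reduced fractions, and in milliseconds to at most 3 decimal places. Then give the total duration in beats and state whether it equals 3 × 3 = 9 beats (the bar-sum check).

1) 0.0ms=0b +295.567ms=6/7b
2) 295.567ms=6/7b +147.783ms=3/7b
3) 443.35ms=9/7b +147.783ms=3/7b
4) 591.133ms=12/7b +147.783ms=3/7b
5) 738.916ms=15/7b +147.783ms=3/7b
6) 886.7ms=18/7b +147.783ms=3/7b
7) 1034.483ms=3b +172.414ms=1/2b
8) 1206.897ms=7/2b +172.414ms=1/2b
9) 1379.31ms=4b +172.414ms=1/2b
10) 1551.724ms=9/2b +258.621ms=3/4b
11) 1810.345ms=21/4b +258.621ms=3/4b
12) 2068.966ms=6b +517.241ms=3/2b
13) 2586.207ms=15/2b +517.241ms=3/2b
Σ=9b of 9 (174bpm 3/8) — PASS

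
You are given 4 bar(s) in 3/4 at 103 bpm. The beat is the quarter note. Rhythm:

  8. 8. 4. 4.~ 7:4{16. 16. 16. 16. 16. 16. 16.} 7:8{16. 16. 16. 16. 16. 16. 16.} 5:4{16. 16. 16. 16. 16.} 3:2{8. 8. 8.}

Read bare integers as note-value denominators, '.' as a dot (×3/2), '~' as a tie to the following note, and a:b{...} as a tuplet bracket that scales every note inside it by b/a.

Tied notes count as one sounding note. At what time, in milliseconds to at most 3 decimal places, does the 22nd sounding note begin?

1. 0.0ms @ 0 + 436.893ms (3/4)
2. 436.893ms @ 3/4 + 436.893ms (3/4)
3. 873.786ms @ 3/2 + 873.786ms (3/2)
4. 1747.573ms @ 3 + 998.613ms (12/7)
5. 2746.186ms @ 33/7 + 124.827ms (3/14)
6. 2871.012ms @ 69/14 + 124.827ms (3/14)
7. 2995.839ms @ 36/7 + 124.827ms (3/14)
8. 3120.666ms @ 75/14 + 124.827ms (3/14)
9. 3245.492ms @ 39/7 + 124.827ms (3/14)
10. 3370.319ms @ 81/14 + 124.827ms (3/14)
11. 3495.146ms @ 6 + 249.653ms (3/7)
12. 3744.799ms @ 45/7 + 249.653ms (3/7)
13. 3994.452ms @ 48/7 + 249.653ms (3/7)
14. 4244.105ms @ 51/7 + 249.653ms (3/7)
15. 4493.759ms @ 54/7 + 249.653ms (3/7)
16. 4743.412ms @ 57/7 + 249.653ms (3/7)
17. 4993.065ms @ 60/7 + 249.653ms (3/7)
18. 5242.718ms @ 9 + 174.757ms (3/10)
19. 5417.476ms @ 93/10 + 174.757ms (3/10)
20. 5592.233ms @ 48/5 + 174.757ms (3/10)
21. 5766.99ms @ 99/10 + 174.757ms (3/10)
22. 5941.748ms @ 51/5 + 174.757ms (3/10)
23. 6116.505ms @ 21/2 + 291.262ms (1/2)
24. 6407.767ms @ 11 + 291.262ms (1/2)
25. 6699.029ms @ 23/2 + 291.262ms (1/2)

note 22 onset = 51/5b = 5941.748ms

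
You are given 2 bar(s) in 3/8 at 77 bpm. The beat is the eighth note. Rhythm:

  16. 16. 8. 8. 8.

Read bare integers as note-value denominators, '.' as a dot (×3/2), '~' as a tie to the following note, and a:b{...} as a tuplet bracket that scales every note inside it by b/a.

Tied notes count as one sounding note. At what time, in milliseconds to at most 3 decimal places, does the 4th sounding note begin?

note 4 onset = 3b = 2337.662ms

1. 0.0ms @ 0 + 584.416ms (3/4)
2. 584.416ms @ 3/4 + 584.416ms (3/4)
3. 1168.831ms @ 3/2 + 1168.831ms (3/2)
4. 2337.662ms @ 3 + 1168.831ms (3/2)
5. 3506.494ms @ 9/2 + 1168.831ms (3/2)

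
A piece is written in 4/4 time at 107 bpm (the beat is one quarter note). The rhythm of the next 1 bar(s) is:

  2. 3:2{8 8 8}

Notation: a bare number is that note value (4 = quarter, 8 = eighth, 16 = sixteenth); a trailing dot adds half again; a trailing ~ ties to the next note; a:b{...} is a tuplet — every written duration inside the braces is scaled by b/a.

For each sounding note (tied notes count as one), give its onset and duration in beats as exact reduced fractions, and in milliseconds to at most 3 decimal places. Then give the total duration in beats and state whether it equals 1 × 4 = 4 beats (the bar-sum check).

1) 0.0ms=0b +1682.243ms=3b
2) 1682.243ms=3b +186.916ms=1/3b
3) 1869.159ms=10/3b +186.916ms=1/3b
4) 2056.075ms=11/3b +186.916ms=1/3b
Σ=4b of 4 (107bpm 4/4) — PASS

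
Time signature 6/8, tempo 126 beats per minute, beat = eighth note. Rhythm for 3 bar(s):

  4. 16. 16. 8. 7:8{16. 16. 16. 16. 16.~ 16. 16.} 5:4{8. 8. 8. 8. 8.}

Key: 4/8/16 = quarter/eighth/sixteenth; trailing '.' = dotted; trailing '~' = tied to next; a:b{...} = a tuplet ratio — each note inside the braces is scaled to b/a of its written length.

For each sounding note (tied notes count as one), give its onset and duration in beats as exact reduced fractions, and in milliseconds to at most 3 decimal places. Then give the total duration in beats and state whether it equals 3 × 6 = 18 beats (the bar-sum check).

1) 0.0ms=0b +1428.571ms=3b
2) 1428.571ms=3b +357.143ms=3/4b
3) 1785.714ms=15/4b +357.143ms=3/4b
4) 2142.857ms=9/2b +714.286ms=3/2b
5) 2857.143ms=6b +408.163ms=6/7b
6) 3265.306ms=48/7b +408.163ms=6/7b
7) 3673.469ms=54/7b +408.163ms=6/7b
8) 4081.633ms=60/7b +408.163ms=6/7b
9) 4489.796ms=66/7b +816.327ms=12/7b
10) 5306.122ms=78/7b +408.163ms=6/7b
11) 5714.286ms=12b +571.429ms=6/5b
12) 6285.714ms=66/5b +571.429ms=6/5b
13) 6857.143ms=72/5b +571.429ms=6/5b
14) 7428.571ms=78/5b +571.429ms=6/5b
15) 8000.0ms=84/5b +571.429ms=6/5b
Σ=18b of 18 (126bpm 6/8) — PASS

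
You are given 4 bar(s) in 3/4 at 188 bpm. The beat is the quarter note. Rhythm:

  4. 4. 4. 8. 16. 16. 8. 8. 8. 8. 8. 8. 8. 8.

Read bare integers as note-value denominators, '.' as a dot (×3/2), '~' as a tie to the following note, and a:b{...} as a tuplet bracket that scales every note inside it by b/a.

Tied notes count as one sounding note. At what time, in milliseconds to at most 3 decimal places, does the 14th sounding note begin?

1. 0.0ms @ 0 + 478.723ms (3/2)
2. 478.723ms @ 3/2 + 478.723ms (3/2)
3. 957.447ms @ 3 + 478.723ms (3/2)
4. 1436.17ms @ 9/2 + 239.362ms (3/4)
5. 1675.532ms @ 21/4 + 119.681ms (3/8)
6. 1795.213ms @ 45/8 + 119.681ms (3/8)
7. 1914.894ms @ 6 + 239.362ms (3/4)
8. 2154.255ms @ 27/4 + 239.362ms (3/4)
9. 2393.617ms @ 15/2 + 239.362ms (3/4)
10. 2632.979ms @ 33/4 + 239.362ms (3/4)
11. 2872.34ms @ 9 + 239.362ms (3/4)
12. 3111.702ms @ 39/4 + 239.362ms (3/4)
13. 3351.064ms @ 21/2 + 239.362ms (3/4)
14. 3590.426ms @ 45/4 + 239.362ms (3/4)

note 14 onset = 45/4b = 3590.426ms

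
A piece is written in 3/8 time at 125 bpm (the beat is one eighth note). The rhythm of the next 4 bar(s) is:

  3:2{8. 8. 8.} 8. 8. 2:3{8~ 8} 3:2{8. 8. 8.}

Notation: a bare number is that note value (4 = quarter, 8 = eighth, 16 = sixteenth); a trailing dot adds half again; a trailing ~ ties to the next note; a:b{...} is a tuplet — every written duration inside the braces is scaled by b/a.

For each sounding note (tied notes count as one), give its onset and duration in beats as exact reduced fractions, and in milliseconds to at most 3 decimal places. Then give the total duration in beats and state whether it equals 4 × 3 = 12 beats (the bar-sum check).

1) 0.0ms=0b +480.0ms=1b
2) 480.0ms=1b +480.0ms=1b
3) 960.0ms=2b +480.0ms=1b
4) 1440.0ms=3b +720.0ms=3/2b
5) 2160.0ms=9/2b +720.0ms=3/2b
6) 2880.0ms=6b +1440.0ms=3b
7) 4320.0ms=9b +480.0ms=1b
8) 4800.0ms=10b +480.0ms=1b
9) 5280.0ms=11b +480.0ms=1b
Σ=12b of 12 (125bpm 3/8) — PASS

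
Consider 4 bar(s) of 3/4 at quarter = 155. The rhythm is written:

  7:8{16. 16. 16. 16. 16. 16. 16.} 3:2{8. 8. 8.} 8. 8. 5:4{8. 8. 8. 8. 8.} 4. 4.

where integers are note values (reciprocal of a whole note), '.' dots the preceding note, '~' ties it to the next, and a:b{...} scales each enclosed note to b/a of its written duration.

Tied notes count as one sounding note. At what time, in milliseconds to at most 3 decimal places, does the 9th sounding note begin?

note 9 onset = 7/2b = 1354.839ms

1. 0.0ms @ 0 + 165.899ms (3/7)
2. 165.899ms @ 3/7 + 165.899ms (3/7)
3. 331.797ms @ 6/7 + 165.899ms (3/7)
4. 497.696ms @ 9/7 + 165.899ms (3/7)
5. 663.594ms @ 12/7 + 165.899ms (3/7)
6. 829.493ms @ 15/7 + 165.899ms (3/7)
7. 995.392ms @ 18/7 + 165.899ms (3/7)
8. 1161.29ms @ 3 + 193.548ms (1/2)
9. 1354.839ms @ 7/2 + 193.548ms (1/2)
10. 1548.387ms @ 4 + 193.548ms (1/2)
11. 1741.935ms @ 9/2 + 290.323ms (3/4)
12. 2032.258ms @ 21/4 + 290.323ms (3/4)
13. 2322.581ms @ 6 + 232.258ms (3/5)
14. 2554.839ms @ 33/5 + 232.258ms (3/5)
15. 2787.097ms @ 36/5 + 232.258ms (3/5)
16. 3019.355ms @ 39/5 + 232.258ms (3/5)
17. 3251.613ms @ 42/5 + 232.258ms (3/5)
18. 3483.871ms @ 9 + 580.645ms (3/2)
19. 4064.516ms @ 21/2 + 580.645ms (3/2)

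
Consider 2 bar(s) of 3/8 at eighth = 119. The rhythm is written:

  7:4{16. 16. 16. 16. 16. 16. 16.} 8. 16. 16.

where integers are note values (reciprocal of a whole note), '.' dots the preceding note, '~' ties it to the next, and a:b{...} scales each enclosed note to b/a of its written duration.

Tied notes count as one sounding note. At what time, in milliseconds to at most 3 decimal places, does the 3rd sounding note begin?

note 3 onset = 6/7b = 432.173ms

1. 0.0ms @ 0 + 216.086ms (3/7)
2. 216.086ms @ 3/7 + 216.086ms (3/7)
3. 432.173ms @ 6/7 + 216.086ms (3/7)
4. 648.259ms @ 9/7 + 216.086ms (3/7)
5. 864.346ms @ 12/7 + 216.086ms (3/7)
6. 1080.432ms @ 15/7 + 216.086ms (3/7)
7. 1296.519ms @ 18/7 + 216.086ms (3/7)
8. 1512.605ms @ 3 + 756.303ms (3/2)
9. 2268.908ms @ 9/2 + 378.151ms (3/4)
10. 2647.059ms @ 21/4 + 378.151ms (3/4)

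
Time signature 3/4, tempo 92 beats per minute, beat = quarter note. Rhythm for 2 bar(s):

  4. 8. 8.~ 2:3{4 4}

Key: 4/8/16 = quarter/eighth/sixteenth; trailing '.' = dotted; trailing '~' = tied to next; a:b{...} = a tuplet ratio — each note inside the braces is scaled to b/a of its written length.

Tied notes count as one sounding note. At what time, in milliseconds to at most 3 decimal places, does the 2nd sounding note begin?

1. 0.0ms @ 0 + 978.261ms (3/2)
2. 978.261ms @ 3/2 + 489.13ms (3/4)
3. 1467.391ms @ 9/4 + 1467.391ms (9/4)
4. 2934.783ms @ 9/2 + 978.261ms (3/2)

note 2 onset = 3/2b = 978.261ms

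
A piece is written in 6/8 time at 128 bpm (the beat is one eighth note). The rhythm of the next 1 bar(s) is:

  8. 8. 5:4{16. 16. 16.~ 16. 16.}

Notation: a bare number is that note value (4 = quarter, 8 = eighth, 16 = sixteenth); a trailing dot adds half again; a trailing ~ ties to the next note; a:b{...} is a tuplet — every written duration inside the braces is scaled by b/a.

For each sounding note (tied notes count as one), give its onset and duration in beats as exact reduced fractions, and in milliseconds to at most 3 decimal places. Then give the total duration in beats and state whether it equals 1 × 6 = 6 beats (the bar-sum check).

1) 0.0ms=0b +703.125ms=3/2b
2) 703.125ms=3/2b +703.125ms=3/2b
3) 1406.25ms=3b +281.25ms=3/5b
4) 1687.5ms=18/5b +281.25ms=3/5b
5) 1968.75ms=21/5b +562.5ms=6/5b
6) 2531.25ms=27/5b +281.25ms=3/5b
Σ=6b of 6 (128bpm 6/8) — PASS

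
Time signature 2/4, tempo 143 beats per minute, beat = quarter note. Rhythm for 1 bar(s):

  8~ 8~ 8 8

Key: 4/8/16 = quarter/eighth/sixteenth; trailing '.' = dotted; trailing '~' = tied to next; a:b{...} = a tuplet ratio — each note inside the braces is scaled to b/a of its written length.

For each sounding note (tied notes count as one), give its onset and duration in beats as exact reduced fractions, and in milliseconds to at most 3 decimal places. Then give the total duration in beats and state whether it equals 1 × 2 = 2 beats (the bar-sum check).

1) 0.0ms=0b +629.371ms=3/2b
2) 629.371ms=3/2b +209.79ms=1/2b
Σ=2b of 2 (143bpm 2/4) — PASS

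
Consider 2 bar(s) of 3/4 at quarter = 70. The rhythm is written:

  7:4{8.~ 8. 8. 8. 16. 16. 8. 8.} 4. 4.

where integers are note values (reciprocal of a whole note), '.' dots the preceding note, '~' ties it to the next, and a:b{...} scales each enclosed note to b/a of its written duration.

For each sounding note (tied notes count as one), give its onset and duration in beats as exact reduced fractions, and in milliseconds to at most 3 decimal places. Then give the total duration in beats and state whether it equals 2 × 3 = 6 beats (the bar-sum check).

1) 0.0ms=0b +734.694ms=6/7b
2) 734.694ms=6/7b +367.347ms=3/7b
3) 1102.041ms=9/7b +367.347ms=3/7b
4) 1469.388ms=12/7b +183.673ms=3/14b
5) 1653.061ms=27/14b +183.673ms=3/14b
6) 1836.735ms=15/7b +367.347ms=3/7b
7) 2204.082ms=18/7b +367.347ms=3/7b
8) 2571.429ms=3b +1285.714ms=3/2b
9) 3857.143ms=9/2b +1285.714ms=3/2b
Σ=6b of 6 (70bpm 3/4) — PASS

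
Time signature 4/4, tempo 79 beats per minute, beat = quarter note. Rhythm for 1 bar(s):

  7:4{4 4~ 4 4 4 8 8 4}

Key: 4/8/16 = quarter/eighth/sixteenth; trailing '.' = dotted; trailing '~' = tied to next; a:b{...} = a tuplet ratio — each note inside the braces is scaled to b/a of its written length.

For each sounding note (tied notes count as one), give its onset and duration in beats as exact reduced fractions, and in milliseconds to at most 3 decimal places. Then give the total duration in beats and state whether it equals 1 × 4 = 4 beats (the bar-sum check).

1) 0.0ms=0b +433.996ms=4/7b
2) 433.996ms=4/7b +867.993ms=8/7b
3) 1301.989ms=12/7b +433.996ms=4/7b
4) 1735.986ms=16/7b +433.996ms=4/7b
5) 2169.982ms=20/7b +216.998ms=2/7b
6) 2386.98ms=22/7b +216.998ms=2/7b
7) 2603.978ms=24/7b +433.996ms=4/7b
Σ=4b of 4 (79bpm 4/4) — PASS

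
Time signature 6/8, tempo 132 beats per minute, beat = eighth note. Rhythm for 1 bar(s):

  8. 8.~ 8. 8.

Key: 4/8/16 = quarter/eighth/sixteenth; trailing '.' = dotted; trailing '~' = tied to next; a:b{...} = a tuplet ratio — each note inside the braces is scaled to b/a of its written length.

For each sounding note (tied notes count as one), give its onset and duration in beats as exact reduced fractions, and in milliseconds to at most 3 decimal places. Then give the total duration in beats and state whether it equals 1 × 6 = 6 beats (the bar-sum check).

1) 0.0ms=0b +681.818ms=3/2b
2) 681.818ms=3/2b +1363.636ms=3b
3) 2045.455ms=9/2b +681.818ms=3/2b
Σ=6b of 6 (132bpm 6/8) — PASS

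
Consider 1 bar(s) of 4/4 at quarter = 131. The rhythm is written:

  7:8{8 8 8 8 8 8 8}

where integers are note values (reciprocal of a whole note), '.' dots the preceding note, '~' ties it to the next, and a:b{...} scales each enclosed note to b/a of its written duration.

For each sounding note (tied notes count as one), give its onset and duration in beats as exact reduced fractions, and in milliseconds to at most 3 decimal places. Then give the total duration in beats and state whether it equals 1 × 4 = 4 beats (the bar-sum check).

1) 0.0ms=0b +261.723ms=4/7b
2) 261.723ms=4/7b +261.723ms=4/7b
3) 523.446ms=8/7b +261.723ms=4/7b
4) 785.169ms=12/7b +261.723ms=4/7b
5) 1046.892ms=16/7b +261.723ms=4/7b
6) 1308.615ms=20/7b +261.723ms=4/7b
7) 1570.338ms=24/7b +261.723ms=4/7b
Σ=4b of 4 (131bpm 4/4) — PASS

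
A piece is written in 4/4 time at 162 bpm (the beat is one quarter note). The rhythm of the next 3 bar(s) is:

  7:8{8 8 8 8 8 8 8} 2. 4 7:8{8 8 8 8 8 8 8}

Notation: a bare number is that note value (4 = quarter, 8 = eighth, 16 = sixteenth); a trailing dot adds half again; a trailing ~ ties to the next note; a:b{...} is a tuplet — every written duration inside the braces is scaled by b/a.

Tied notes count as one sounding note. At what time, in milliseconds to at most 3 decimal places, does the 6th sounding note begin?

note 6 onset = 20/7b = 1058.201ms

1. 0.0ms @ 0 + 211.64ms (4/7)
2. 211.64ms @ 4/7 + 211.64ms (4/7)
3. 423.28ms @ 8/7 + 211.64ms (4/7)
4. 634.921ms @ 12/7 + 211.64ms (4/7)
5. 846.561ms @ 16/7 + 211.64ms (4/7)
6. 1058.201ms @ 20/7 + 211.64ms (4/7)
7. 1269.841ms @ 24/7 + 211.64ms (4/7)
8. 1481.481ms @ 4 + 1111.111ms (3)
9. 2592.593ms @ 7 + 370.37ms (1)
10. 2962.963ms @ 8 + 211.64ms (4/7)
11. 3174.603ms @ 60/7 + 211.64ms (4/7)
12. 3386.243ms @ 64/7 + 211.64ms (4/7)
13. 3597.884ms @ 68/7 + 211.64ms (4/7)
14. 3809.524ms @ 72/7 + 211.64ms (4/7)
15. 4021.164ms @ 76/7 + 211.64ms (4/7)
16. 4232.804ms @ 80/7 + 211.64ms (4/7)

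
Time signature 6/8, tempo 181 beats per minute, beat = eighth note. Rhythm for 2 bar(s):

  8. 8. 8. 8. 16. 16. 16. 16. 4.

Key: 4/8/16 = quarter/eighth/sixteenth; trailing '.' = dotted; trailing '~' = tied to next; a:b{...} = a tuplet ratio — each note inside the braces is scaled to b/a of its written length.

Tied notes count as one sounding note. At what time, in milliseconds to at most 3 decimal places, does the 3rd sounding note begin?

note 3 onset = 3b = 994.475ms

1. 0.0ms @ 0 + 497.238ms (3/2)
2. 497.238ms @ 3/2 + 497.238ms (3/2)
3. 994.475ms @ 3 + 497.238ms (3/2)
4. 1491.713ms @ 9/2 + 497.238ms (3/2)
5. 1988.95ms @ 6 + 248.619ms (3/4)
6. 2237.569ms @ 27/4 + 248.619ms (3/4)
7. 2486.188ms @ 15/2 + 248.619ms (3/4)
8. 2734.807ms @ 33/4 + 248.619ms (3/4)
9. 2983.425ms @ 9 + 994.475ms (3)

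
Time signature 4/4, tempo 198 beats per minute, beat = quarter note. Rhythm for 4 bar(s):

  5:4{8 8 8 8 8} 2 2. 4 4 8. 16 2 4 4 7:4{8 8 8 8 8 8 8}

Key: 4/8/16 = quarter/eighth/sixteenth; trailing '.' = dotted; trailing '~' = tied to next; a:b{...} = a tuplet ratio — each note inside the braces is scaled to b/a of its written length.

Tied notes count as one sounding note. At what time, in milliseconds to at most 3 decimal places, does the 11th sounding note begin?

1. 0.0ms @ 0 + 121.212ms (2/5)
2. 121.212ms @ 2/5 + 121.212ms (2/5)
3. 242.424ms @ 4/5 + 121.212ms (2/5)
4. 363.636ms @ 6/5 + 121.212ms (2/5)
5. 484.848ms @ 8/5 + 121.212ms (2/5)
6. 606.061ms @ 2 + 606.061ms (2)
7. 1212.121ms @ 4 + 909.091ms (3)
8. 2121.212ms @ 7 + 303.03ms (1)
9. 2424.242ms @ 8 + 303.03ms (1)
10. 2727.273ms @ 9 + 227.273ms (3/4)
11. 2954.545ms @ 39/4 + 75.758ms (1/4)
12. 3030.303ms @ 10 + 606.061ms (2)
13. 3636.364ms @ 12 + 303.03ms (1)
14. 3939.394ms @ 13 + 303.03ms (1)
15. 4242.424ms @ 14 + 86.58ms (2/7)
16. 4329.004ms @ 100/7 + 86.58ms (2/7)
17. 4415.584ms @ 102/7 + 86.58ms (2/7)
18. 4502.165ms @ 104/7 + 86.58ms (2/7)
19. 4588.745ms @ 106/7 + 86.58ms (2/7)
20. 4675.325ms @ 108/7 + 86.58ms (2/7)
21. 4761.905ms @ 110/7 + 86.58ms (2/7)

note 11 onset = 39/4b = 2954.545ms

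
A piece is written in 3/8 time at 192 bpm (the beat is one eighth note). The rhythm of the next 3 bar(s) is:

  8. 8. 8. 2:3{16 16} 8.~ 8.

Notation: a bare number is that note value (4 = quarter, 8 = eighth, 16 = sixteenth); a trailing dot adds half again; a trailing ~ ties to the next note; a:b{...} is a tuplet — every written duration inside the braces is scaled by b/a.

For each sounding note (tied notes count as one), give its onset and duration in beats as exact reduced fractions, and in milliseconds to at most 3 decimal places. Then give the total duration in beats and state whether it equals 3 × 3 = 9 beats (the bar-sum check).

1) 0.0ms=0b +468.75ms=3/2b
2) 468.75ms=3/2b +468.75ms=3/2b
3) 937.5ms=3b +468.75ms=3/2b
4) 1406.25ms=9/2b +234.375ms=3/4b
5) 1640.625ms=21/4b +234.375ms=3/4b
6) 1875.0ms=6b +937.5ms=3b
Σ=9b of 9 (192bpm 3/8) — PASS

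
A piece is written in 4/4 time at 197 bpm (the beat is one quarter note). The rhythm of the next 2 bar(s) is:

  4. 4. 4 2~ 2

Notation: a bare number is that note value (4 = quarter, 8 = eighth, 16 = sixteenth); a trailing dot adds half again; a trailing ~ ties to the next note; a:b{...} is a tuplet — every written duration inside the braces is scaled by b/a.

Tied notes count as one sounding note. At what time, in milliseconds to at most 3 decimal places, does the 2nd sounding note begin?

1. 0.0ms @ 0 + 456.853ms (3/2)
2. 456.853ms @ 3/2 + 456.853ms (3/2)
3. 913.706ms @ 3 + 304.569ms (1)
4. 1218.274ms @ 4 + 1218.274ms (4)

note 2 onset = 3/2b = 456.853ms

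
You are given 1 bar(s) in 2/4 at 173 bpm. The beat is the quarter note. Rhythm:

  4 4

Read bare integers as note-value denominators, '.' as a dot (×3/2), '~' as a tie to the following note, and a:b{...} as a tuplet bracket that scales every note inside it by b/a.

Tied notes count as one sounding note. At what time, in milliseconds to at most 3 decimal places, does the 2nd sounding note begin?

1. 0.0ms @ 0 + 346.821ms (1)
2. 346.821ms @ 1 + 346.821ms (1)

note 2 onset = 1b = 346.821ms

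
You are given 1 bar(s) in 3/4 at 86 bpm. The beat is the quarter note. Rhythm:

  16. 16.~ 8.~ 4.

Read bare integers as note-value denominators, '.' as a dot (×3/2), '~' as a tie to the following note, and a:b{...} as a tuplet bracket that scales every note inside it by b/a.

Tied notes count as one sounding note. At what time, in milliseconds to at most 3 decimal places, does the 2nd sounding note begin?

1. 0.0ms @ 0 + 261.628ms (3/8)
2. 261.628ms @ 3/8 + 1831.395ms (21/8)

note 2 onset = 3/8b = 261.628ms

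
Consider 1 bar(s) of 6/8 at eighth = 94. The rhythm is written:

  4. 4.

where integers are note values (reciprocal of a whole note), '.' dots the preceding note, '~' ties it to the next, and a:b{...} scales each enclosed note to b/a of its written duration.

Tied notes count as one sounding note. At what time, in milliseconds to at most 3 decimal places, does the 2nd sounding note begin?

note 2 onset = 3b = 1914.894ms

1. 0.0ms @ 0 + 1914.894ms (3)
2. 1914.894ms @ 3 + 1914.894ms (3)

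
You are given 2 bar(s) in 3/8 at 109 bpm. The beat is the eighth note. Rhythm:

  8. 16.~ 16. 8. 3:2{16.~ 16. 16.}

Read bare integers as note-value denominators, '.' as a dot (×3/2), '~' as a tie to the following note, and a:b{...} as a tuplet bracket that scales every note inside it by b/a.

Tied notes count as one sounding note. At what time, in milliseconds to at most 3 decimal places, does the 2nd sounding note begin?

note 2 onset = 3/2b = 825.688ms

1. 0.0ms @ 0 + 825.688ms (3/2)
2. 825.688ms @ 3/2 + 825.688ms (3/2)
3. 1651.376ms @ 3 + 825.688ms (3/2)
4. 2477.064ms @ 9/2 + 550.459ms (1)
5. 3027.523ms @ 11/2 + 275.229ms (1/2)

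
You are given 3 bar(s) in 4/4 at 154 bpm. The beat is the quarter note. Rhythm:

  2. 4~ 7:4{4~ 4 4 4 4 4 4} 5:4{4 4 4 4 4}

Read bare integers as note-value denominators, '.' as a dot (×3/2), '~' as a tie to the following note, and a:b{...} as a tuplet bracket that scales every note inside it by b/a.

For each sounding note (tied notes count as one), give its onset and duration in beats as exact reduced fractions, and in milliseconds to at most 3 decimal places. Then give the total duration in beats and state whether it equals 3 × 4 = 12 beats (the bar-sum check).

1) 0.0ms=0b +1168.831ms=3b
2) 1168.831ms=3b +834.879ms=15/7b
3) 2003.711ms=36/7b +222.635ms=4/7b
4) 2226.345ms=40/7b +222.635ms=4/7b
5) 2448.98ms=44/7b +222.635ms=4/7b
6) 2671.614ms=48/7b +222.635ms=4/7b
7) 2894.249ms=52/7b +222.635ms=4/7b
8) 3116.883ms=8b +311.688ms=4/5b
9) 3428.571ms=44/5b +311.688ms=4/5b
10) 3740.26ms=48/5b +311.688ms=4/5b
11) 4051.948ms=52/5b +311.688ms=4/5b
12) 4363.636ms=56/5b +311.688ms=4/5b
Σ=12b of 12 (154bpm 4/4) — PASS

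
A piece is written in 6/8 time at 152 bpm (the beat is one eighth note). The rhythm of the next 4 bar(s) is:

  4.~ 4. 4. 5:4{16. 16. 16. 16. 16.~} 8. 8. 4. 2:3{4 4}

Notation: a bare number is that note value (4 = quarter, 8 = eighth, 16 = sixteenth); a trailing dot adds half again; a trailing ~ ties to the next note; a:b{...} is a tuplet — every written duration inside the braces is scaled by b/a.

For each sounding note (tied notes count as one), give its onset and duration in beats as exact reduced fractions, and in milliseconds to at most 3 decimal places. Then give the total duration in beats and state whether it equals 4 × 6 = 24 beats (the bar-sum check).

1) 0.0ms=0b +2368.421ms=6b
2) 2368.421ms=6b +1184.211ms=3b
3) 3552.632ms=9b +236.842ms=3/5b
4) 3789.474ms=48/5b +236.842ms=3/5b
5) 4026.316ms=51/5b +236.842ms=3/5b
6) 4263.158ms=54/5b +236.842ms=3/5b
7) 4500.0ms=57/5b +828.947ms=21/10b
8) 5328.947ms=27/2b +592.105ms=3/2b
9) 5921.053ms=15b +1184.211ms=3b
10) 7105.263ms=18b +1184.211ms=3b
11) 8289.474ms=21b +1184.211ms=3b
Σ=24b of 24 (152bpm 6/8) — PASS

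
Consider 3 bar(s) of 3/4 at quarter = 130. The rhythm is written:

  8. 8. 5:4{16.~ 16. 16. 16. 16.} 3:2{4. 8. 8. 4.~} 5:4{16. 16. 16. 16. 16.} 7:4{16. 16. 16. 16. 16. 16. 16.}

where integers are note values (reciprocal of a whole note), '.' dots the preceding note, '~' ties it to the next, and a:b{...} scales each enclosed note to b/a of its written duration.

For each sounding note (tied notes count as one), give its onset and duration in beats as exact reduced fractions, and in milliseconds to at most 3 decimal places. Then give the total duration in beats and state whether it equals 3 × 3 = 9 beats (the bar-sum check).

1) 0.0ms=0b +346.154ms=3/4b
2) 346.154ms=3/4b +346.154ms=3/4b
3) 692.308ms=3/2b +276.923ms=3/5b
4) 969.231ms=21/10b +138.462ms=3/10b
5) 1107.692ms=12/5b +138.462ms=3/10b
6) 1246.154ms=27/10b +138.462ms=3/10b
7) 1384.615ms=3b +461.538ms=1b
8) 1846.154ms=4b +230.769ms=1/2b
9) 2076.923ms=9/2b +230.769ms=1/2b
10) 2307.692ms=5b +600.0ms=13/10b
11) 2907.692ms=63/10b +138.462ms=3/10b
12) 3046.154ms=33/5b +138.462ms=3/10b
13) 3184.615ms=69/10b +138.462ms=3/10b
14) 3323.077ms=36/5b +138.462ms=3/10b
15) 3461.538ms=15/2b +98.901ms=3/14b
16) 3560.44ms=54/7b +98.901ms=3/14b
17) 3659.341ms=111/14b +98.901ms=3/14b
18) 3758.242ms=57/7b +98.901ms=3/14b
19) 3857.143ms=117/14b +98.901ms=3/14b
20) 3956.044ms=60/7b +98.901ms=3/14b
21) 4054.945ms=123/14b +98.901ms=3/14b
Σ=9b of 9 (130bpm 3/4) — PASS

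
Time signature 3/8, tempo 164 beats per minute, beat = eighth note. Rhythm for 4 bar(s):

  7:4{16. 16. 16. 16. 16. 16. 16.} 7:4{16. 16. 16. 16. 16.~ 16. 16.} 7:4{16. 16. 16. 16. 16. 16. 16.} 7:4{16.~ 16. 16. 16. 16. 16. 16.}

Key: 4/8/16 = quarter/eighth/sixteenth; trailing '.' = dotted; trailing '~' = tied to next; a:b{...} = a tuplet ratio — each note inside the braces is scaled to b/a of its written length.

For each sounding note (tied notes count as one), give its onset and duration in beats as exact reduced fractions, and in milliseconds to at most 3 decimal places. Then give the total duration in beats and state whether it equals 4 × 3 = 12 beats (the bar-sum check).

1) 0.0ms=0b +156.794ms=3/7b
2) 156.794ms=3/7b +156.794ms=3/7b
3) 313.589ms=6/7b +156.794ms=3/7b
4) 470.383ms=9/7b +156.794ms=3/7b
5) 627.178ms=12/7b +156.794ms=3/7b
6) 783.972ms=15/7b +156.794ms=3/7b
7) 940.767ms=18/7b +156.794ms=3/7b
8) 1097.561ms=3b +156.794ms=3/7b
9) 1254.355ms=24/7b +156.794ms=3/7b
10) 1411.15ms=27/7b +156.794ms=3/7b
11) 1567.944ms=30/7b +156.794ms=3/7b
12) 1724.739ms=33/7b +313.589ms=6/7b
13) 2038.328ms=39/7b +156.794ms=3/7b
14) 2195.122ms=6b +156.794ms=3/7b
15) 2351.916ms=45/7b +156.794ms=3/7b
16) 2508.711ms=48/7b +156.794ms=3/7b
17) 2665.505ms=51/7b +156.794ms=3/7b
18) 2822.3ms=54/7b +156.794ms=3/7b
19) 2979.094ms=57/7b +156.794ms=3/7b
20) 3135.889ms=60/7b +156.794ms=3/7b
21) 3292.683ms=9b +313.589ms=6/7b
22) 3606.272ms=69/7b +156.794ms=3/7b
23) 3763.066ms=72/7b +156.794ms=3/7b
24) 3919.861ms=75/7b +156.794ms=3/7b
25) 4076.655ms=78/7b +156.794ms=3/7b
26) 4233.449ms=81/7b +156.794ms=3/7b
Σ=12b of 12 (164bpm 3/8) — PASS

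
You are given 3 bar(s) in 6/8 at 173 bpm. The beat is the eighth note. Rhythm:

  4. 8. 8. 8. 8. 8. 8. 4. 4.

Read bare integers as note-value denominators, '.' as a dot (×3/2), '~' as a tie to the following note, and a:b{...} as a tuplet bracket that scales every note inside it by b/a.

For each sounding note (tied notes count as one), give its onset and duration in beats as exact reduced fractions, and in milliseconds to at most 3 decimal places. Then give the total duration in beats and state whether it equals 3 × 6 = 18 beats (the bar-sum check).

1) 0.0ms=0b +1040.462ms=3b
2) 1040.462ms=3b +520.231ms=3/2b
3) 1560.694ms=9/2b +520.231ms=3/2b
4) 2080.925ms=6b +520.231ms=3/2b
5) 2601.156ms=15/2b +520.231ms=3/2b
6) 3121.387ms=9b +520.231ms=3/2b
7) 3641.618ms=21/2b +520.231ms=3/2b
8) 4161.85ms=12b +1040.462ms=3b
9) 5202.312ms=15b +1040.462ms=3b
Σ=18b of 18 (173bpm 6/8) — PASS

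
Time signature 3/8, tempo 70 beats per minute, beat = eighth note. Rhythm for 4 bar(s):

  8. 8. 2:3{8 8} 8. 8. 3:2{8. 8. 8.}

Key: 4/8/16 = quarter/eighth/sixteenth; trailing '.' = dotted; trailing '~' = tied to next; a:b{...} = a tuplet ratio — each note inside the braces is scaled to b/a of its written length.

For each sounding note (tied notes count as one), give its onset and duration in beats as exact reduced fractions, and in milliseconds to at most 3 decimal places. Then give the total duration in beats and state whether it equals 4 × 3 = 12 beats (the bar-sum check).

1) 0.0ms=0b +1285.714ms=3/2b
2) 1285.714ms=3/2b +1285.714ms=3/2b
3) 2571.429ms=3b +1285.714ms=3/2b
4) 3857.143ms=9/2b +1285.714ms=3/2b
5) 5142.857ms=6b +1285.714ms=3/2b
6) 6428.571ms=15/2b +1285.714ms=3/2b
7) 7714.286ms=9b +857.143ms=1b
8) 8571.429ms=10b +857.143ms=1b
9) 9428.571ms=11b +857.143ms=1b
Σ=12b of 12 (70bpm 3/8) — PASS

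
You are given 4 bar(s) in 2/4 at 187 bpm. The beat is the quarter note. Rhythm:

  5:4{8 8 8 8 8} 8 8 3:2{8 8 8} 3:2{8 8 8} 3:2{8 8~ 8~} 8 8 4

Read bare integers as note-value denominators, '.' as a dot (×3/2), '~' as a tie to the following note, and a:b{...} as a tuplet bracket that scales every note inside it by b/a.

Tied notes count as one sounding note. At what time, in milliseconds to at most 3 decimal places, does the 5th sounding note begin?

note 5 onset = 8/5b = 513.369ms

1. 0.0ms @ 0 + 128.342ms (2/5)
2. 128.342ms @ 2/5 + 128.342ms (2/5)
3. 256.684ms @ 4/5 + 128.342ms (2/5)
4. 385.027ms @ 6/5 + 128.342ms (2/5)
5. 513.369ms @ 8/5 + 128.342ms (2/5)
6. 641.711ms @ 2 + 160.428ms (1/2)
7. 802.139ms @ 5/2 + 160.428ms (1/2)
8. 962.567ms @ 3 + 106.952ms (1/3)
9. 1069.519ms @ 10/3 + 106.952ms (1/3)
10. 1176.471ms @ 11/3 + 106.952ms (1/3)
11. 1283.422ms @ 4 + 106.952ms (1/3)
12. 1390.374ms @ 13/3 + 106.952ms (1/3)
13. 1497.326ms @ 14/3 + 106.952ms (1/3)
14. 1604.278ms @ 5 + 106.952ms (1/3)
15. 1711.23ms @ 16/3 + 374.332ms (7/6)
16. 2085.561ms @ 13/2 + 160.428ms (1/2)
17. 2245.989ms @ 7 + 320.856ms (1)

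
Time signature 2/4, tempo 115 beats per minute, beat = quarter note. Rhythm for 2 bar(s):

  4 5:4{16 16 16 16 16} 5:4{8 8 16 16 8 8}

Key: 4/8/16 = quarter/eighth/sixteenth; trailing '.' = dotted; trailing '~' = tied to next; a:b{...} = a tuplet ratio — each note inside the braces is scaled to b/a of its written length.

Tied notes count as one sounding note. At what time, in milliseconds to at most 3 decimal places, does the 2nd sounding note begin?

1. 0.0ms @ 0 + 521.739ms (1)
2. 521.739ms @ 1 + 104.348ms (1/5)
3. 626.087ms @ 6/5 + 104.348ms (1/5)
4. 730.435ms @ 7/5 + 104.348ms (1/5)
5. 834.783ms @ 8/5 + 104.348ms (1/5)
6. 939.13ms @ 9/5 + 104.348ms (1/5)
7. 1043.478ms @ 2 + 208.696ms (2/5)
8. 1252.174ms @ 12/5 + 208.696ms (2/5)
9. 1460.87ms @ 14/5 + 104.348ms (1/5)
10. 1565.217ms @ 3 + 104.348ms (1/5)
11. 1669.565ms @ 16/5 + 208.696ms (2/5)
12. 1878.261ms @ 18/5 + 208.696ms (2/5)

note 2 onset = 1b = 521.739ms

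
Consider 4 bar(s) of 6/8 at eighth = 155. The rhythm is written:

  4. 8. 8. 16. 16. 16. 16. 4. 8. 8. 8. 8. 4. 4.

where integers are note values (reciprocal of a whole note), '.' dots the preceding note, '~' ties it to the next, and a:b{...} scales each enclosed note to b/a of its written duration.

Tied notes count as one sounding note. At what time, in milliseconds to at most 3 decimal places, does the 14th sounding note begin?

1. 0.0ms @ 0 + 1161.29ms (3)
2. 1161.29ms @ 3 + 580.645ms (3/2)
3. 1741.935ms @ 9/2 + 580.645ms (3/2)
4. 2322.581ms @ 6 + 290.323ms (3/4)
5. 2612.903ms @ 27/4 + 290.323ms (3/4)
6. 2903.226ms @ 15/2 + 290.323ms (3/4)
7. 3193.548ms @ 33/4 + 290.323ms (3/4)
8. 3483.871ms @ 9 + 1161.29ms (3)
9. 4645.161ms @ 12 + 580.645ms (3/2)
10. 5225.806ms @ 27/2 + 580.645ms (3/2)
11. 5806.452ms @ 15 + 580.645ms (3/2)
12. 6387.097ms @ 33/2 + 580.645ms (3/2)
13. 6967.742ms @ 18 + 1161.29ms (3)
14. 8129.032ms @ 21 + 1161.29ms (3)

note 14 onset = 21b = 8129.032ms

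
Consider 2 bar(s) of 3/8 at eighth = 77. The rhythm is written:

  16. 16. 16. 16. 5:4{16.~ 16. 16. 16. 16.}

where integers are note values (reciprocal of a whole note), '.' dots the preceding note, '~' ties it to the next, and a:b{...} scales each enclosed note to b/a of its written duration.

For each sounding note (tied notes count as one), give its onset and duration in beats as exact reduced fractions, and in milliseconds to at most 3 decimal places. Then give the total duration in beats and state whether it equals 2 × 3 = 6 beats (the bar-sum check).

1) 0.0ms=0b +584.416ms=3/4b
2) 584.416ms=3/4b +584.416ms=3/4b
3) 1168.831ms=3/2b +584.416ms=3/4b
4) 1753.247ms=9/4b +584.416ms=3/4b
5) 2337.662ms=3b +935.065ms=6/5b
6) 3272.727ms=21/5b +467.532ms=3/5b
7) 3740.26ms=24/5b +467.532ms=3/5b
8) 4207.792ms=27/5b +467.532ms=3/5b
Σ=6b of 6 (77bpm 3/8) — PASS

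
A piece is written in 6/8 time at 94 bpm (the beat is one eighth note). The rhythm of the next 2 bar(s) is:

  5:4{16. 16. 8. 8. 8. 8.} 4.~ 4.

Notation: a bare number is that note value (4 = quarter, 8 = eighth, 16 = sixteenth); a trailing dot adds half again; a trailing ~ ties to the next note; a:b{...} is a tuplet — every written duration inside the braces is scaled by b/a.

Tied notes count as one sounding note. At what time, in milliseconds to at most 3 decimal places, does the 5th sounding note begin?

1. 0.0ms @ 0 + 382.979ms (3/5)
2. 382.979ms @ 3/5 + 382.979ms (3/5)
3. 765.957ms @ 6/5 + 765.957ms (6/5)
4. 1531.915ms @ 12/5 + 765.957ms (6/5)
5. 2297.872ms @ 18/5 + 765.957ms (6/5)
6. 3063.83ms @ 24/5 + 765.957ms (6/5)
7. 3829.787ms @ 6 + 3829.787ms (6)

note 5 onset = 18/5b = 2297.872ms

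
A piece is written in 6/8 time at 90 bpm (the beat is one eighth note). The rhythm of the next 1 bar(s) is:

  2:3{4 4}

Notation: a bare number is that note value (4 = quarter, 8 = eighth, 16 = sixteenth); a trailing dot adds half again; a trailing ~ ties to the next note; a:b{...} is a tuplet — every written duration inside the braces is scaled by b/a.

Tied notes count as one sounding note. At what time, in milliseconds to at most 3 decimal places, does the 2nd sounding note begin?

1. 0.0ms @ 0 + 2000.0ms (3)
2. 2000.0ms @ 3 + 2000.0ms (3)

note 2 onset = 3b = 2000.0ms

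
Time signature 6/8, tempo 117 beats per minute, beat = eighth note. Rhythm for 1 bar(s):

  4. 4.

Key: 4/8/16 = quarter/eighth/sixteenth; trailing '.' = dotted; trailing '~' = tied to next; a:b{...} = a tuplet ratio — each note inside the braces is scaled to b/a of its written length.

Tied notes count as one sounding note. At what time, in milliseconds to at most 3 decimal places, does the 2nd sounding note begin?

1. 0.0ms @ 0 + 1538.462ms (3)
2. 1538.462ms @ 3 + 1538.462ms (3)

note 2 onset = 3b = 1538.462ms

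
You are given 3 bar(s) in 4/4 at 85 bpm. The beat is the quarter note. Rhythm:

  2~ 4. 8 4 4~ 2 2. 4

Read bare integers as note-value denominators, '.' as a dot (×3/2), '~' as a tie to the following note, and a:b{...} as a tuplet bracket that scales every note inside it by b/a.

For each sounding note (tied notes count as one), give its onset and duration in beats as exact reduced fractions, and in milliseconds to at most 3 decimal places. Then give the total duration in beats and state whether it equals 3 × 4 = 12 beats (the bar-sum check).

1) 0.0ms=0b +2470.588ms=7/2b
2) 2470.588ms=7/2b +352.941ms=1/2b
3) 2823.529ms=4b +705.882ms=1b
4) 3529.412ms=5b +2117.647ms=3b
5) 5647.059ms=8b +2117.647ms=3b
6) 7764.706ms=11b +705.882ms=1b
Σ=12b of 12 (85bpm 4/4) — PASS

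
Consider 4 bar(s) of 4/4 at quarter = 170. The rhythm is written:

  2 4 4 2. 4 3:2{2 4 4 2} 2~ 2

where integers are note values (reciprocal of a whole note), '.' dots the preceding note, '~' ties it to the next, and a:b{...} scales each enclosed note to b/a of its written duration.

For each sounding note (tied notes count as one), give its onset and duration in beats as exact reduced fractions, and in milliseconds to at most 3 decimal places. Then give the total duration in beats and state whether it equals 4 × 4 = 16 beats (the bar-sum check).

1) 0.0ms=0b +705.882ms=2b
2) 705.882ms=2b +352.941ms=1b
3) 1058.824ms=3b +352.941ms=1b
4) 1411.765ms=4b +1058.824ms=3b
5) 2470.588ms=7b +352.941ms=1b
6) 2823.529ms=8b +470.588ms=4/3b
7) 3294.118ms=28/3b +235.294ms=2/3b
8) 3529.412ms=10b +235.294ms=2/3b
9) 3764.706ms=32/3b +470.588ms=4/3b
10) 4235.294ms=12b +1411.765ms=4b
Σ=16b of 16 (170bpm 4/4) — PASS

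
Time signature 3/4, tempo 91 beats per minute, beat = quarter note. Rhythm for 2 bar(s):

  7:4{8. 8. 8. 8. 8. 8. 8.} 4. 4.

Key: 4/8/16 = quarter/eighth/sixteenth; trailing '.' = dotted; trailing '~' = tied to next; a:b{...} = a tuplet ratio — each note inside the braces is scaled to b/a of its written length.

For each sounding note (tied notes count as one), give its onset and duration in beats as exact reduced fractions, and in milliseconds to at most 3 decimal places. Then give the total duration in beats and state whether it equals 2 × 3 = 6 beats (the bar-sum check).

1) 0.0ms=0b +282.575ms=3/7b
2) 282.575ms=3/7b +282.575ms=3/7b
3) 565.149ms=6/7b +282.575ms=3/7b
4) 847.724ms=9/7b +282.575ms=3/7b
5) 1130.298ms=12/7b +282.575ms=3/7b
6) 1412.873ms=15/7b +282.575ms=3/7b
7) 1695.447ms=18/7b +282.575ms=3/7b
8) 1978.022ms=3b +989.011ms=3/2b
9) 2967.033ms=9/2b +989.011ms=3/2b
Σ=6b of 6 (91bpm 3/4) — PASS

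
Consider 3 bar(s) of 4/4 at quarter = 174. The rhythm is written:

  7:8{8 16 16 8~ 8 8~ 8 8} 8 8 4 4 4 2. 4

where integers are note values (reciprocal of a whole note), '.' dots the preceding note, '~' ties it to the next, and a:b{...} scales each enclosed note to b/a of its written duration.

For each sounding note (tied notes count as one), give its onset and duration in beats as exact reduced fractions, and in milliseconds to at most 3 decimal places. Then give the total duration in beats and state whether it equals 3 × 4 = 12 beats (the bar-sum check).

1) 0.0ms=0b +197.044ms=4/7b
2) 197.044ms=4/7b +98.522ms=2/7b
3) 295.567ms=6/7b +98.522ms=2/7b
4) 394.089ms=8/7b +394.089ms=8/7b
5) 788.177ms=16/7b +394.089ms=8/7b
6) 1182.266ms=24/7b +197.044ms=4/7b
7) 1379.31ms=4b +172.414ms=1/2b
8) 1551.724ms=9/2b +172.414ms=1/2b
9) 1724.138ms=5b +344.828ms=1b
10) 2068.966ms=6b +344.828ms=1b
11) 2413.793ms=7b +344.828ms=1b
12) 2758.621ms=8b +1034.483ms=3b
13) 3793.103ms=11b +344.828ms=1b
Σ=12b of 12 (174bpm 4/4) — PASS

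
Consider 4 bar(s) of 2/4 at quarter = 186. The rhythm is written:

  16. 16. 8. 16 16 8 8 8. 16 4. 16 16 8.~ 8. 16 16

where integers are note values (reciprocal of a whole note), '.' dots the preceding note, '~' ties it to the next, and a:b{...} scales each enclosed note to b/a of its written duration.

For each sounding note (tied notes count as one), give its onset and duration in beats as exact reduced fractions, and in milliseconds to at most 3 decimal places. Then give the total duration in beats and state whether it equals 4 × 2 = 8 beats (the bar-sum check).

1) 0.0ms=0b +120.968ms=3/8b
2) 120.968ms=3/8b +120.968ms=3/8b
3) 241.935ms=3/4b +241.935ms=3/4b
4) 483.871ms=3/2b +80.645ms=1/4b
5) 564.516ms=7/4b +80.645ms=1/4b
6) 645.161ms=2b +161.29ms=1/2b
7) 806.452ms=5/2b +161.29ms=1/2b
8) 967.742ms=3b +241.935ms=3/4b
9) 1209.677ms=15/4b +80.645ms=1/4b
10) 1290.323ms=4b +483.871ms=3/2b
11) 1774.194ms=11/2b +80.645ms=1/4b
12) 1854.839ms=23/4b +80.645ms=1/4b
13) 1935.484ms=6b +483.871ms=3/2b
14) 2419.355ms=15/2b +80.645ms=1/4b
15) 2500.0ms=31/4b +80.645ms=1/4b
Σ=8b of 8 (186bpm 2/4) — PASS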